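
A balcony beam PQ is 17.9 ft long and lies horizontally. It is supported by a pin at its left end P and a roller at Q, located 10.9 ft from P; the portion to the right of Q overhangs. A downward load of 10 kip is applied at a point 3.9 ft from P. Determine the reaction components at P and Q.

Taking moments about P: Q_y·10.9 − 10·3.9 = 0 → Q_y = 39/10.9 = 3.57798 ≈ 3.578 kip.
ΣF_y = 0: P_y + 3.57798 − 10 = 0 → P_y = 6.422 kip.
ΣF_x = 0: no horizontal applied forces, so P_x = 0.

P_x = 0, P_y = 6.422 kip, Q_y = 3.578 kip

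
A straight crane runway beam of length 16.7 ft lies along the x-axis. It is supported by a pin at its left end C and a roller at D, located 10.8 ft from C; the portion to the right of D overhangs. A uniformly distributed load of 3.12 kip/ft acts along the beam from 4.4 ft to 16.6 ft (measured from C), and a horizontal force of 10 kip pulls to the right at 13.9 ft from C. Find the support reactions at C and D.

C_x = -10.00 kip, C_y = 1.057 kip, D_y = 37.01 kip

Resultant of the distributed load: 3.12 × 12.2 = 38.064 kip at 10.5 ft from C.
Taking moments about C: D_y·10.8 − (3.12·12.2)·10.5 = 0 → D_y = 399.672/10.8 = 37.0067 ≈ 37.01 kip.
ΣF_y = 0: C_y + 37.0067 − 3.12·12.2 = 0 → C_y = 1.057 kip.
ΣF_x = 0: C_x + 10 = 0 → C_x = -10.00 kip.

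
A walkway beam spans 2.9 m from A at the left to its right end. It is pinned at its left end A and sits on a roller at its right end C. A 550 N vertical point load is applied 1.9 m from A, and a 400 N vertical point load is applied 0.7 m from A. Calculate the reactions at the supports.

Moments about A: C_y·2.9 − 550·1.9 − 400·0.7 = 0 → C_y = 1325/2.9 = 456.897 ≈ 456.9 N.
ΣF_y = 0: A_y + 456.897 − 550 − 400 = 0 → A_y = 493.1 N.
ΣF_x = 0: no horizontal applied forces, so A_x = 0.

A_x = 0, A_y = 493.1 N, C_y = 456.9 N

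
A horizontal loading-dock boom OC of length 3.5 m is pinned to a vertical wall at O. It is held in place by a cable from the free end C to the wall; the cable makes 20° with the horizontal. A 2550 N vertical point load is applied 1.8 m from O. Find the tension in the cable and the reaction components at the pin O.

ΣM about O: T·sin20°·3.5 − 2550·1.8 = 0 → T = 4590/(3.5·0.34202) = 3834.36 ≈ 3834 N.
ΣF_x = 0: O_x − T·cos20° = 0 → O_x = 3834.36 × 0.939693 = 3603 N.
ΣF_y = 0: O_y + T·sin20° − 2550 = 0 → O_y = 2550 − 3834.36 × 0.34202 = 1239 N.

T = 3834 N, O_x = 3603 N, O_y = 1239 N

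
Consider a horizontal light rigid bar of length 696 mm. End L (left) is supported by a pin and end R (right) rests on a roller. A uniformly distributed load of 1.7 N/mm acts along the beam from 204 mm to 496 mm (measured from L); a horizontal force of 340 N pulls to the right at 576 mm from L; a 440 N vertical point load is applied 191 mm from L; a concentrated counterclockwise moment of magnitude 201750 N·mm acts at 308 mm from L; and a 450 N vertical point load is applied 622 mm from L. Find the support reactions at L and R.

L_x = -340.0 N, L_y = 903.7 N, R_y = 482.7 N

Resultant of the distributed load: 1.7 × 292 = 496.4 N at 350 mm from L.
Taking moments about L: R_y·696 − (1.7·292)·350 − 440·191 + 201750 − 450·622 = 0 → R_y = 335930/696 = 482.658 ≈ 482.7 N.
ΣF_y = 0: L_y + 482.658 − 1.7·292 − 440 − 450 = 0 → L_y = 903.7 N.
ΣF_x = 0: L_x + 340 = 0 → L_x = -340.0 N.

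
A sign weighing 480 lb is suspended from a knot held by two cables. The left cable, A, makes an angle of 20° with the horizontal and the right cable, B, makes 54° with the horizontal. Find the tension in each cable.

T_A = 293.5 lb, T_B = 469.2 lb

ΣF_x = 0: −T_A·cos20° + T_B·cos54° = 0 → T_B = 1.5987·T_A.
ΣF_y = 0: T_A·sin20° + T_B·sin54° = 480.
Substitute: T_A·(0.34202 + 1.5987·0.809017) = 480 → T_A = 293.507 ≈ 293.5 lb.
Then T_B = 1.5987 × 293.507 = 469.2 lb.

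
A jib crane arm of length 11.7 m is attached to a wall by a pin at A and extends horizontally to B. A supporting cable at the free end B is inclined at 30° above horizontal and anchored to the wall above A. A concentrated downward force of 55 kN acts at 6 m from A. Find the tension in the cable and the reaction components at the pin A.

T = 56.41 kN, A_x = 48.85 kN, A_y = 26.79 kN

ΣM about A: T·sin30°·11.7 − 55·6 = 0 → T = 330/(11.7·0.5) = 56.4103 ≈ 56.41 kN.
ΣF_x = 0: A_x − T·cos30° = 0 → A_x = 56.4103 × 0.866025 = 48.85 kN.
ΣF_y = 0: A_y + T·sin30° − 55 = 0 → A_y = 55 − 56.4103 × 0.5 = 26.79 kN.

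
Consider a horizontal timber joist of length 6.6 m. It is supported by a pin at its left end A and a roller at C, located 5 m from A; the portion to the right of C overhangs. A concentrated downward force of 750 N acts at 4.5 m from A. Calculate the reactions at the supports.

A_x = 0, A_y = 75.00 N, C_y = 675.0 N

Taking moments about A: C_y·5 − 750·4.5 = 0 → C_y = 3375/5 = 675.0 N.
ΣF_y = 0: A_y + 675 − 750 = 0 → A_y = 75.00 N.
ΣF_x = 0: no horizontal applied forces, so A_x = 0.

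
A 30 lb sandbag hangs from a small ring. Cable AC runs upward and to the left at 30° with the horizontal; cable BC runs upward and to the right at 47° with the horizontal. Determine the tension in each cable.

T_AC = 21.00 lb, T_BC = 26.66 lb

ΣF_x = 0: −T_AC·cos30° + T_BC·cos47° = 0 → T_BC = 1.26984·T_AC.
ΣF_y = 0: T_AC·sin30° + T_BC·sin47° = 30.
Substitute: T_AC·(0.5 + 1.26984·0.731354) = 30 → T_AC = 20.9981 ≈ 21.00 lb.
Then T_BC = 1.26984 × 20.9981 = 26.66 lb.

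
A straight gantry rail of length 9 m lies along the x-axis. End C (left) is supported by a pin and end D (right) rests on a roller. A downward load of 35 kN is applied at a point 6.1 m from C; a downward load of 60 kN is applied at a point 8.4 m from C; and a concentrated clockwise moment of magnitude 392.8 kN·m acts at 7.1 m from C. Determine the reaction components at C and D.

C_x = 0, C_y = -28.37 kN, D_y = 123.4 kN

ΣM about C: D_y·9 − 35·6.1 − 60·8.4 − 392.8 = 0 → D_y = 1110.3/9 = 123.367 ≈ 123.4 kN.
ΣF_y = 0: C_y + 123.367 − 35 − 60 = 0 → C_y = -28.37 kN.
ΣF_x = 0: no horizontal applied forces, so C_x = 0.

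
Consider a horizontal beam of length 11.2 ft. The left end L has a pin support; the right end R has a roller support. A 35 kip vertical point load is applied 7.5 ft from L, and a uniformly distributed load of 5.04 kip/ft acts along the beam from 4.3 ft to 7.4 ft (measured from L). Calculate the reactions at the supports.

L_x = 0, L_y = 19.03 kip, R_y = 31.60 kip

Resultant of the distributed load: 5.04 × 3.1 = 15.624 kip at 5.85 ft from L.
Moments about L: R_y·11.2 − 35·7.5 − (5.04·3.1)·5.85 = 0 → R_y = 353.9004/11.2 = 31.5983 ≈ 31.60 kip.
ΣF_y = 0: L_y + 31.5983 − 35 − 5.04·3.1 = 0 → L_y = 19.03 kip.
ΣF_x = 0: no horizontal applied forces, so L_x = 0.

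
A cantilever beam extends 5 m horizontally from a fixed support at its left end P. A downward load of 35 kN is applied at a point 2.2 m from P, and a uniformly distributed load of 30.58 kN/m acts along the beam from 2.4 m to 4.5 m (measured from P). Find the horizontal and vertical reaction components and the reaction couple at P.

Resultant of the distributed load: 30.58 × 2.1 = 64.218 kN at 3.45 m from P.
ΣF_x = 0: P_x = 0.
ΣF_y = 0: P_y − 35 − 30.58·2.1 = 0 → P_y = 99.22 kN.
ΣM about P: M_P − 35·2.2 − (30.58·2.1)·3.45 = 0 → M_P = 298.6 kN·m.

P_x = 0, P_y = 99.22 kN, M_P = 298.6 kN·m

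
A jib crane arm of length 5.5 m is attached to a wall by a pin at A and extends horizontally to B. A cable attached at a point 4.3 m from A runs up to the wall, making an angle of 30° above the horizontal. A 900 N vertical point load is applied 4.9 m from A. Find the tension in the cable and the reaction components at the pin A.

T = 2051 N, A_x = 1776 N, A_y = -125.6 N

ΣM about A: T·sin30°·4.3 − 900·4.9 = 0 → T = 4410/(4.3·0.5) = 2051.16 ≈ 2051 N.
ΣF_x = 0: A_x − T·cos30° = 0 → A_x = 2051.16 × 0.866025 = 1776 N.
ΣF_y = 0: A_y + T·sin30° − 900 = 0 → A_y = 900 − 2051.16 × 0.5 = -125.6 N.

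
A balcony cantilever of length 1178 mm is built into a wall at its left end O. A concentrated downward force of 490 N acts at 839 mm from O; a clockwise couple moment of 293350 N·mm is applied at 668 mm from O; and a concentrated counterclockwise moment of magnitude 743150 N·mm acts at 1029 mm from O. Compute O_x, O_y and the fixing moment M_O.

ΣF_x = 0: O_x = 0.
ΣF_y = 0: O_y − 490 = 0 → O_y = 490.0 N.
ΣM about O: M_O − 490·839 − 293350 + 743150 = 0 → M_O = -38690 N·mm.

O_x = 0, O_y = 490.0 N, M_O = -38690 N·mm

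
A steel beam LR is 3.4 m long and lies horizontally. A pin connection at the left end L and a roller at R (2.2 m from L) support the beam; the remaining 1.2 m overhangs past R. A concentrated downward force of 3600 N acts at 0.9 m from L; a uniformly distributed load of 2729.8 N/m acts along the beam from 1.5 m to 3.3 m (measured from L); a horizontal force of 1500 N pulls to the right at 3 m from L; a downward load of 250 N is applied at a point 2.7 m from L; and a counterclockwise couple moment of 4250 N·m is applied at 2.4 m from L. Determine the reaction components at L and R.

L_x = -1500 N, L_y = 3556 N, R_y = 5208 N

Resultant of the distributed load: 2729.8 × 1.8 = 4913.64 N at 2.4 m from L.
Moments about L: R_y·2.2 − 3600·0.9 − (2729.8·1.8)·2.4 − 250·2.7 + 4250 = 0 → R_y = 11457.736/2.2 = 5208.06 ≈ 5208 N.
ΣF_y = 0: L_y + 5208.06 − 3600 − 2729.8·1.8 − 250 = 0 → L_y = 3556 N.
ΣF_x = 0: L_x + 1500 = 0 → L_x = -1500 N.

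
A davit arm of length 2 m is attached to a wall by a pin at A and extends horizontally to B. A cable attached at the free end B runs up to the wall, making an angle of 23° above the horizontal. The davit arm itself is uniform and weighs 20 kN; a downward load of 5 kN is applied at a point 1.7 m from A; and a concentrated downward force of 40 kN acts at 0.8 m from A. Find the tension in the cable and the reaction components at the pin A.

ΣM about A: T·sin23°·2 − 20·1 − 5·1.7 − 40·0.8 = 0 → T = 60.5/(2·0.390731) = 77.419 ≈ 77.42 kN.
ΣF_x = 0: A_x − T·cos23° = 0 → A_x = 77.419 × 0.920505 = 71.26 kN.
ΣF_y = 0: A_y + T·sin23° − 20 − 5 − 40 = 0 → A_y = 65 − 77.419 × 0.390731 = 34.75 kN.

T = 77.42 kN, A_x = 71.26 kN, A_y = 34.75 kN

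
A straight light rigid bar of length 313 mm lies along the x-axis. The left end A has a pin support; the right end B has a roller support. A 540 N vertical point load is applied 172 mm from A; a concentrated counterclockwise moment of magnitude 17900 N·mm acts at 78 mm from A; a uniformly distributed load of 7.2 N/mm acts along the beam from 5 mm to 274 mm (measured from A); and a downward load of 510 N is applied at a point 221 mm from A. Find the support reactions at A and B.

Resultant of the distributed load: 7.2 × 269 = 1936.8 N at 139.5 mm from A.
Moments about A: B_y·313 − 540·172 + 17900 − (7.2·269)·139.5 − 510·221 = 0 → B_y = 457873.6/313 = 1462.85 ≈ 1463 N.
ΣF_y = 0: A_y + 1462.85 − 540 − 7.2·269 − 510 = 0 → A_y = 1524 N.
ΣF_x = 0: no horizontal applied forces, so A_x = 0.

A_x = 0, A_y = 1524 N, B_y = 1463 N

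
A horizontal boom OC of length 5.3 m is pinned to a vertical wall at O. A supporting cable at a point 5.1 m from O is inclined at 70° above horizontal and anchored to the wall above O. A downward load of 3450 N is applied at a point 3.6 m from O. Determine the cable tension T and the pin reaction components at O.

T = 2592 N, O_x = 886.4 N, O_y = 1015 N

ΣM about O: T·sin70°·5.1 − 3450·3.6 = 0 → T = 12420/(5.1·0.939693) = 2591.58 ≈ 2592 N.
ΣF_x = 0: O_x − T·cos70° = 0 → O_x = 2591.58 × 0.34202 = 886.4 N.
ΣF_y = 0: O_y + T·sin70° − 3450 = 0 → O_y = 3450 − 2591.58 × 0.939693 = 1015 N.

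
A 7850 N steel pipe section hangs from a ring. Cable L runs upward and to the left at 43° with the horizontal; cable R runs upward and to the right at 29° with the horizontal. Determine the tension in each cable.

T_L = 7219 N, T_R = 6037 N

ΣF_x = 0: −T_L·cos43° + T_R·cos29° = 0 → T_R = 0.836196·T_L.
ΣF_y = 0: T_L·sin43° + T_R·sin29° = 7850.
Substitute: T_L·(0.681998 + 0.836196·0.48481) = 7850 → T_L = 7219.09 ≈ 7219 N.
Then T_R = 0.836196 × 7219.09 = 6037 N.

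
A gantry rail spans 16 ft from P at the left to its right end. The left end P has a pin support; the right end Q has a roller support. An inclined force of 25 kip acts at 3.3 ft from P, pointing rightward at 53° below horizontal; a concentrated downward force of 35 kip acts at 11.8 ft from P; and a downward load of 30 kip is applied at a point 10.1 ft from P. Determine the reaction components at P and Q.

P_x = -15.05 kip, P_y = 36.10 kip, Q_y = 48.87 kip

Taking moments about P: Q_y·16 − 25·sin53°·3.3 − 35·11.8 − 30·10.1 = 0 → Q_y = 781.887/16 = 48.8679 ≈ 48.87 kip.
ΣF_y = 0: P_y + 48.8679 − 25·sin53° − 35 − 30 = 0 → P_y = 36.10 kip.
ΣF_x = 0: P_x + 25·cos53° = 0 → P_x = -15.05 kip.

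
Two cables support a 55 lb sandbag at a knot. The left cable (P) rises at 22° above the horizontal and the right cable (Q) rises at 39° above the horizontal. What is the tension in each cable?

ΣF_x = 0: −T_P·cos22° + T_Q·cos39° = 0 → T_Q = 1.19306·T_P.
ΣF_y = 0: T_P·sin22° + T_Q·sin39° = 55.
Substitute: T_P·(0.374607 + 1.19306·0.62932) = 55 → T_P = 48.8705 ≈ 48.87 lb.
Then T_Q = 1.19306 × 48.8705 = 58.31 lb.

T_P = 48.87 lb, T_Q = 58.31 lb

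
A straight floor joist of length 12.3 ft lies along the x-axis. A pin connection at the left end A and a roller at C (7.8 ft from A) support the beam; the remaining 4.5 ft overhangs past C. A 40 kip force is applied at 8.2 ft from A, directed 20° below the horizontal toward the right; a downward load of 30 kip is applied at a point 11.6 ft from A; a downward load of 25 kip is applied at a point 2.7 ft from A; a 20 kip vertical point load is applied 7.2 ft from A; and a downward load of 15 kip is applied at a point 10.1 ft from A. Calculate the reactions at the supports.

A_x = -37.59 kip, A_y = -1.855 kip, C_y = 105.5 kip

Moments about A: C_y·7.8 − 40·sin20°·8.2 − 30·11.6 − 25·2.7 − 20·7.2 − 15·10.1 = 0 → C_y = 823.183/7.8 = 105.536 ≈ 105.5 kip.
ΣF_y = 0: A_y + 105.536 − 40·sin20° − 30 − 25 − 20 − 15 = 0 → A_y = -1.855 kip.
ΣF_x = 0: A_x + 40·cos20° = 0 → A_x = -37.59 kip.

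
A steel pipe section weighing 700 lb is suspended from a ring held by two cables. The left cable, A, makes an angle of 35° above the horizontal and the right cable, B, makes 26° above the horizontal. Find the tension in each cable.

T_A = 719.3 lb, T_B = 655.6 lb

ΣF_x = 0: −T_A·cos35° + T_B·cos26° = 0 → T_B = 0.91139·T_A.
ΣF_y = 0: T_A·sin35° + T_B·sin26° = 700.
Substitute: T_A·(0.573576 + 0.91139·0.438371) = 700 → T_A = 719.348 ≈ 719.3 lb.
Then T_B = 0.91139 × 719.348 = 655.6 lb.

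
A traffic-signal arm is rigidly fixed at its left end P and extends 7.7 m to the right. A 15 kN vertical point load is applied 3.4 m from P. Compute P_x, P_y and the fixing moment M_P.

ΣF_x = 0: P_x = 0.
ΣF_y = 0: P_y − 15 = 0 → P_y = 15.00 kN.
ΣM about P: M_P − 15·3.4 = 0 → M_P = 51.00 kN·m.

P_x = 0, P_y = 15.00 kN, M_P = 51.00 kN·m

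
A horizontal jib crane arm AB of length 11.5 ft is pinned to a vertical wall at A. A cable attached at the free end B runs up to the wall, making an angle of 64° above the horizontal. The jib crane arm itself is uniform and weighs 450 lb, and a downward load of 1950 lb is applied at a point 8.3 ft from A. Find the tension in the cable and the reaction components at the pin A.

T = 1816 lb, A_x = 796.2 lb, A_y = 767.6 lb

ΣM about A: T·sin64°·11.5 − 450·5.75 − 1950·8.3 = 0 → T = 18772.5/(11.5·0.898794) = 1816.2 ≈ 1816 lb.
ΣF_x = 0: A_x − T·cos64° = 0 → A_x = 1816.2 × 0.438371 = 796.2 lb.
ΣF_y = 0: A_y + T·sin64° − 450 − 1950 = 0 → A_y = 2400 − 1816.2 × 0.898794 = 767.6 lb.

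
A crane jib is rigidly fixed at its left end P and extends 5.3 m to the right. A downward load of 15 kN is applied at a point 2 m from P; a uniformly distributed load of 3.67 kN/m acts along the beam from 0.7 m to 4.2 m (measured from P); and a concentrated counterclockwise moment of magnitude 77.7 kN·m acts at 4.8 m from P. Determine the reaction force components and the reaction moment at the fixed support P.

P_x = 0, P_y = 27.84 kN, M_P = -16.23 kN·m

Resultant of the distributed load: 3.67 × 3.5 = 12.845 kN at 2.45 m from P.
ΣF_x = 0: P_x = 0.
ΣF_y = 0: P_y − 15 − 3.67·3.5 = 0 → P_y = 27.84 kN.
ΣM about P: M_P − 15·2 − (3.67·3.5)·2.45 + 77.7 = 0 → M_P = -16.23 kN·m.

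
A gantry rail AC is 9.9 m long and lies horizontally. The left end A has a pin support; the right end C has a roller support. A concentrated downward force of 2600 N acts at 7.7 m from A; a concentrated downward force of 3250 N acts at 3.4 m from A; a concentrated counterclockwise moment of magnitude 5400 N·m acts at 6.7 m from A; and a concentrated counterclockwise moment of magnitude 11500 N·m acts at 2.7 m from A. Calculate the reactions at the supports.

A_x = 0, A_y = 4419 N, C_y = 1431 N

Moments about A: C_y·9.9 − 2600·7.7 − 3250·3.4 + 5400 + 11500 = 0 → C_y = 14170/9.9 = 1431.31 ≈ 1431 N.
ΣF_y = 0: A_y + 1431.31 − 2600 − 3250 = 0 → A_y = 4419 N.
ΣF_x = 0: no horizontal applied forces, so A_x = 0.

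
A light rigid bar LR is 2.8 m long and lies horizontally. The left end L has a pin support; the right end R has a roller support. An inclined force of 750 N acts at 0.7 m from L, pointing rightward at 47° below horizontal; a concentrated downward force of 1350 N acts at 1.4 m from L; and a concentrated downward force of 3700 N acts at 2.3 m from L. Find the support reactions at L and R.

Moments about L: R_y·2.8 − 750·sin47°·0.7 − 1350·1.4 − 3700·2.3 = 0 → R_y = 10784/2.8 = 3851.43 ≈ 3851 N.
ΣF_y = 0: L_y + 3851.43 − 750·sin47° − 1350 − 3700 = 0 → L_y = 1747 N.
ΣF_x = 0: L_x + 750·cos47° = 0 → L_x = -511.5 N.

L_x = -511.5 N, L_y = 1747 N, R_y = 3851 N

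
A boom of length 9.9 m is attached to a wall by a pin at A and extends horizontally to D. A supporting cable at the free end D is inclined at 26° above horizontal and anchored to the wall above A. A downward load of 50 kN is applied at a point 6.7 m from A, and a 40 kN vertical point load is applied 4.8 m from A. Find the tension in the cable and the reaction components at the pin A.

T = 121.4 kN, A_x = 109.1 kN, A_y = 36.77 kN

ΣM about A: T·sin26°·9.9 − 50·6.7 − 40·4.8 = 0 → T = 527/(9.9·0.438371) = 121.432 ≈ 121.4 kN.
ΣF_x = 0: A_x − T·cos26° = 0 → A_x = 121.432 × 0.898794 = 109.1 kN.
ΣF_y = 0: A_y + T·sin26° − 50 − 40 = 0 → A_y = 90 − 121.432 × 0.438371 = 36.77 kN.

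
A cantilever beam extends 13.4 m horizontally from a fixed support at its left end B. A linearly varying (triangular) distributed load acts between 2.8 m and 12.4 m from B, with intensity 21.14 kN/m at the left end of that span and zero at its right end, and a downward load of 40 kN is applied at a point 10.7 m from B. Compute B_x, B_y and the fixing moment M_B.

Resultant of the triangular load: ½ × 21.14 × 9.6 = 101.472 kN, acting at 6 m from B (one-third of the span from the peak).
ΣF_x = 0: B_x = 0.
ΣF_y = 0: B_y − ½·21.14·9.6 − 40 = 0 → B_y = 141.5 kN.
ΣM about B: M_B − (½·21.14·9.6)·6 − 40·10.7 = 0 → M_B = 1037 kN·m.

B_x = 0, B_y = 141.5 kN, M_B = 1037 kN·m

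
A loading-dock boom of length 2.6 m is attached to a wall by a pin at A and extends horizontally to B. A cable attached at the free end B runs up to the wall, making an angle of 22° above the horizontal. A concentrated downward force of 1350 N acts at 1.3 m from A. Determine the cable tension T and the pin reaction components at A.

ΣM about A: T·sin22°·2.6 − 1350·1.3 = 0 → T = 1755/(2.6·0.374607) = 1801.89 ≈ 1802 N.
ΣF_x = 0: A_x − T·cos22° = 0 → A_x = 1801.89 × 0.927184 = 1671 N.
ΣF_y = 0: A_y + T·sin22° − 1350 = 0 → A_y = 1350 − 1801.89 × 0.374607 = 675.0 N.

T = 1802 N, A_x = 1671 N, A_y = 675.0 N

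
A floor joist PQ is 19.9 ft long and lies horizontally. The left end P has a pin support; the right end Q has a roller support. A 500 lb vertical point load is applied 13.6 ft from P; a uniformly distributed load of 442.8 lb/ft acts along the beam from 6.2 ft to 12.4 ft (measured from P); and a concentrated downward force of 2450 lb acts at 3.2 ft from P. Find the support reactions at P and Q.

P_x = 0, P_y = 3677 lb, Q_y = 2019 lb

Resultant of the distributed load: 442.8 × 6.2 = 2745.36 lb at 9.3 ft from P.
Moments about P: Q_y·19.9 − 500·13.6 − (442.8·6.2)·9.3 − 2450·3.2 = 0 → Q_y = 40171.848/19.9 = 2018.69 ≈ 2019 lb.
ΣF_y = 0: P_y + 2018.69 − 500 − 442.8·6.2 − 2450 = 0 → P_y = 3677 lb.
ΣF_x = 0: no horizontal applied forces, so P_x = 0.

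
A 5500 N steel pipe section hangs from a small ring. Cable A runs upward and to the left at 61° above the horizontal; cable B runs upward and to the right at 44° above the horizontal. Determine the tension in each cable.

ΣF_x = 0: −T_A·cos61° + T_B·cos44° = 0 → T_B = 0.673965·T_A.
ΣF_y = 0: T_A·sin61° + T_B·sin44° = 5500.
Substitute: T_A·(0.87462 + 0.673965·0.694658) = 5500 → T_A = 4095.93 ≈ 4096 N.
Then T_B = 0.673965 × 4095.93 = 2761 N.

T_A = 4096 N, T_B = 2761 N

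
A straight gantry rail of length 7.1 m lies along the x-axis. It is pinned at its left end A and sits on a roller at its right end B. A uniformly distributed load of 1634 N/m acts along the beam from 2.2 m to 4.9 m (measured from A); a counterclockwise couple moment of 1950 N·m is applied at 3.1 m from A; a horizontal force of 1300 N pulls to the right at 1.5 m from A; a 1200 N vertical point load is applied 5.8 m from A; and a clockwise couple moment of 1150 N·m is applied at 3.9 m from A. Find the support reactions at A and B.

Resultant of the distributed load: 1634 × 2.7 = 4411.8 N at 3.55 m from A.
ΣM about A: B_y·7.1 − (1634·2.7)·3.55 + 1950 − 1200·5.8 − 1150 = 0 → B_y = 21821.89/7.1 = 3073.51 ≈ 3074 N.
ΣF_y = 0: A_y + 3073.51 − 1634·2.7 − 1200 = 0 → A_y = 2538 N.
ΣF_x = 0: A_x + 1300 = 0 → A_x = -1300 N.

A_x = -1300 N, A_y = 2538 N, B_y = 3074 N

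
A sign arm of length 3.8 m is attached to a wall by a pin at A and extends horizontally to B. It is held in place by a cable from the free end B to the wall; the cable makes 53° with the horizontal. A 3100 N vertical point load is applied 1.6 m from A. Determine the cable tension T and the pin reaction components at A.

ΣM about A: T·sin53°·3.8 − 3100·1.6 = 0 → T = 4960/(3.8·0.798636) = 1634.37 ≈ 1634 N.
ΣF_x = 0: A_x − T·cos53° = 0 → A_x = 1634.37 × 0.601815 = 983.6 N.
ΣF_y = 0: A_y + T·sin53° − 3100 = 0 → A_y = 3100 − 1634.37 × 0.798636 = 1795 N.

T = 1634 N, A_x = 983.6 N, A_y = 1795 N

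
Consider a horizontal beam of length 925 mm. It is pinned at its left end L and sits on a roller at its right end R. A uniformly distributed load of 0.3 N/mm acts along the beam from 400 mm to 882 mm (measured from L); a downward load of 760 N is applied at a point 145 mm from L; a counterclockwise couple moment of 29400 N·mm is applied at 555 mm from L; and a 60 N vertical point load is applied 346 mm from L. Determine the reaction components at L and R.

Resultant of the distributed load: 0.3 × 482 = 144.6 N at 641 mm from L.
ΣM about L: R_y·925 − (0.3·482)·641 − 760·145 + 29400 − 60·346 = 0 → R_y = 194248.6/925 = 209.998 ≈ 210.0 N.
ΣF_y = 0: L_y + 209.998 − 0.3·482 − 760 − 60 = 0 → L_y = 754.6 N.
ΣF_x = 0: no horizontal applied forces, so L_x = 0.

L_x = 0, L_y = 754.6 N, R_y = 210.0 N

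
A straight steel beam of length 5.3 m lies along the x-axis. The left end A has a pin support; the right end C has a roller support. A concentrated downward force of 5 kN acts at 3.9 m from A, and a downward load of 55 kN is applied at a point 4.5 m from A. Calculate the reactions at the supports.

ΣM about A: C_y·5.3 − 5·3.9 − 55·4.5 = 0 → C_y = 267/5.3 = 50.3774 ≈ 50.38 kN.
ΣF_y = 0: A_y + 50.3774 − 5 − 55 = 0 → A_y = 9.623 kN.
ΣF_x = 0: no horizontal applied forces, so A_x = 0.

A_x = 0, A_y = 9.623 kN, C_y = 50.38 kN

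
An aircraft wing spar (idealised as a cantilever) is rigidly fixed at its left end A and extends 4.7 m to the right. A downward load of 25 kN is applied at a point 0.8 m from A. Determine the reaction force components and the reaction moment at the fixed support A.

A_x = 0, A_y = 25.00 kN, M_A = 20.00 kN·m

ΣF_x = 0: A_x = 0.
ΣF_y = 0: A_y − 25 = 0 → A_y = 25.00 kN.
ΣM about A: M_A − 25·0.8 = 0 → M_A = 20.00 kN·m.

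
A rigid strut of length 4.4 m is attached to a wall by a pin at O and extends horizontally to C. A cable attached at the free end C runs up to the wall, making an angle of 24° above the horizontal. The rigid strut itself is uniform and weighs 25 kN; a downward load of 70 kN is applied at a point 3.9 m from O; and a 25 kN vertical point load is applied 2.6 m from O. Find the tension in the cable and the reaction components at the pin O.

T = 219.6 kN, O_x = 200.6 kN, O_y = 30.68 kN

ΣM about O: T·sin24°·4.4 − 25·2.2 − 70·3.9 − 25·2.6 = 0 → T = 393/(4.4·0.406737) = 219.597 ≈ 219.6 kN.
ΣF_x = 0: O_x − T·cos24° = 0 → O_x = 219.597 × 0.913545 = 200.6 kN.
ΣF_y = 0: O_y + T·sin24° − 25 − 70 − 25 = 0 → O_y = 120 − 219.597 × 0.406737 = 30.68 kN.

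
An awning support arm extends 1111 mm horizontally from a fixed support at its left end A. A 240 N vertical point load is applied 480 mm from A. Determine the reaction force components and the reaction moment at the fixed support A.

A_x = 0, A_y = 240.0 N, M_A = 115200 N·mm

ΣF_x = 0: A_x = 0.
ΣF_y = 0: A_y − 240 = 0 → A_y = 240.0 N.
ΣM about A: M_A − 240·480 = 0 → M_A = 115200 N·mm.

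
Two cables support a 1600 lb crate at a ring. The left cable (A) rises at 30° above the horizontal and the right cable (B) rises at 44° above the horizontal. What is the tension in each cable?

ΣF_x = 0: −T_A·cos30° + T_B·cos44° = 0 → T_B = 1.20392·T_A.
ΣF_y = 0: T_A·sin30° + T_B·sin44° = 1600.
Substitute: T_A·(0.5 + 1.20392·0.694658) = 1600 → T_A = 1197.32 ≈ 1197 lb.
Then T_B = 1.20392 × 1197.32 = 1441 lb.

T_A = 1197 lb, T_B = 1441 lb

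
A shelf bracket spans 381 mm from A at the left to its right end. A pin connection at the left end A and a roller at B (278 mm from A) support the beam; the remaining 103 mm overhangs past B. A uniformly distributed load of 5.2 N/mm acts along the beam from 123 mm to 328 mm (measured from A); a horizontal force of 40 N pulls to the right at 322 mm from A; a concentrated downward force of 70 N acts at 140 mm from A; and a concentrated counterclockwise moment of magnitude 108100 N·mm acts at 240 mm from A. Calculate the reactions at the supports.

A_x = -40.00 N, A_y = 624.9 N, B_y = 511.1 N

Resultant of the distributed load: 5.2 × 205 = 1066 N at 225.5 mm from A.
Moments about A: B_y·278 − (5.2·205)·225.5 − 70·140 + 108100 = 0 → B_y = 142083/278 = 511.09 ≈ 511.1 N.
ΣF_y = 0: A_y + 511.09 − 5.2·205 − 70 = 0 → A_y = 624.9 N.
ΣF_x = 0: A_x + 40 = 0 → A_x = -40.00 N.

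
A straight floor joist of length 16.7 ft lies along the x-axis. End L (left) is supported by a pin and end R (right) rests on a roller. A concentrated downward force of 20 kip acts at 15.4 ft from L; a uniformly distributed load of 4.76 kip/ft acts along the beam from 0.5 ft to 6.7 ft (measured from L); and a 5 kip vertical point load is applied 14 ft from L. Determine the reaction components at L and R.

Resultant of the distributed load: 4.76 × 6.2 = 29.512 kip at 3.6 ft from L.
ΣM about L: R_y·16.7 − 20·15.4 − (4.76·6.2)·3.6 − 5·14 = 0 → R_y = 484.2432/16.7 = 28.9966 ≈ 29.00 kip.
ΣF_y = 0: L_y + 28.9966 − 20 − 4.76·6.2 − 5 = 0 → L_y = 25.52 kip.
ΣF_x = 0: no horizontal applied forces, so L_x = 0.

L_x = 0, L_y = 25.52 kip, R_y = 29.00 kip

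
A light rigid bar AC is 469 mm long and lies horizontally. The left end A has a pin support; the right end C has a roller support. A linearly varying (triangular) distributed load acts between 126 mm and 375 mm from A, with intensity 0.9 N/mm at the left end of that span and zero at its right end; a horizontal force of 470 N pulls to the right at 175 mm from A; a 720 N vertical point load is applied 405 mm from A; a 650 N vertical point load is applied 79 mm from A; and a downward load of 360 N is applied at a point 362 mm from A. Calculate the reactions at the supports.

Resultant of the triangular load: ½ × 0.9 × 249 = 112.05 N, acting at 209 mm from A (one-third of the span from the peak).
Taking moments about A: C_y·469 − (½·0.9·249)·209 − 720·405 − 650·79 − 360·362 = 0 → C_y = 496688.45/469 = 1059.04 ≈ 1059 N.
ΣF_y = 0: A_y + 1059.04 − ½·0.9·249 − 720 − 650 − 360 = 0 → A_y = 783.0 N.
ΣF_x = 0: A_x + 470 = 0 → A_x = -470.0 N.

A_x = -470.0 N, A_y = 783.0 N, C_y = 1059 N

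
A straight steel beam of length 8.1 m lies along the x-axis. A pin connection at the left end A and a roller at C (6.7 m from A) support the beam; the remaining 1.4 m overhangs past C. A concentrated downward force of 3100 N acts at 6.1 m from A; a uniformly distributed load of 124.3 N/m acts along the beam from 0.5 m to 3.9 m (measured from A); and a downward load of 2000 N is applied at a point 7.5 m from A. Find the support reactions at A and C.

A_x = 0, A_y = 322.7 N, C_y = 5200 N

Resultant of the distributed load: 124.3 × 3.4 = 422.62 N at 2.2 m from A.
ΣM about A: C_y·6.7 − 3100·6.1 − (124.3·3.4)·2.2 − 2000·7.5 = 0 → C_y = 34839.764/6.7 = 5199.96 ≈ 5200 N.
ΣF_y = 0: A_y + 5199.96 − 3100 − 124.3·3.4 − 2000 = 0 → A_y = 322.7 N.
ΣF_x = 0: no horizontal applied forces, so A_x = 0.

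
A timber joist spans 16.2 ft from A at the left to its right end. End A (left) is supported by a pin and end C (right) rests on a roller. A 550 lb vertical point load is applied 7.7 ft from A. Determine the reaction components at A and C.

ΣM about A: C_y·16.2 − 550·7.7 = 0 → C_y = 4235/16.2 = 261.42 ≈ 261.4 lb.
ΣF_y = 0: A_y + 261.42 − 550 = 0 → A_y = 288.6 lb.
ΣF_x = 0: no horizontal applied forces, so A_x = 0.

A_x = 0, A_y = 288.6 lb, C_y = 261.4 lb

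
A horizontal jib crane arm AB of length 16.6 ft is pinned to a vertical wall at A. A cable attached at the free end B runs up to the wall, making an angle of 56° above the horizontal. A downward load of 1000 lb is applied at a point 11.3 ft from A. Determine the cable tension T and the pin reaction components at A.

ΣM about A: T·sin56°·16.6 − 1000·11.3 = 0 → T = 11300/(16.6·0.829038) = 821.1 lb.
ΣF_x = 0: A_x − T·cos56° = 0 → A_x = 821.1 × 0.559193 = 459.2 lb.
ΣF_y = 0: A_y + T·sin56° − 1000 = 0 → A_y = 1000 − 821.1 × 0.829038 = 319.3 lb.

T = 821.1 lb, A_x = 459.2 lb, A_y = 319.3 lb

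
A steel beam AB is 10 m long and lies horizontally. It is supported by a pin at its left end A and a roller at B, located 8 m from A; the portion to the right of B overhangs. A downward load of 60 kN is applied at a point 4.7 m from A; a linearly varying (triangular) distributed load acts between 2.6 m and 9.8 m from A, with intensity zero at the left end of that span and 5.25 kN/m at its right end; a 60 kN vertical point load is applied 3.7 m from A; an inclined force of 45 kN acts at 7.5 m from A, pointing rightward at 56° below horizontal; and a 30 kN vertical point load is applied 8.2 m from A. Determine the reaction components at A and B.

Resultant of the triangular load: ½ × 5.25 × 7.2 = 18.9 kN, acting at 7.4 m from A (one-third of the span from the peak).
Moments about A: B_y·8 − 60·4.7 − (½·5.25·7.2)·7.4 − 60·3.7 − 45·sin56°·7.5 − 30·8.2 = 0 → B_y = 1169.66/8 = 146.208 ≈ 146.2 kN.
ΣF_y = 0: A_y + 146.208 − 60 − ½·5.25·7.2 − 60 − 45·sin56° − 30 = 0 → A_y = 60.00 kN.
ΣF_x = 0: A_x + 45·cos56° = 0 → A_x = -25.16 kN.

A_x = -25.16 kN, A_y = 60.00 kN, B_y = 146.2 kN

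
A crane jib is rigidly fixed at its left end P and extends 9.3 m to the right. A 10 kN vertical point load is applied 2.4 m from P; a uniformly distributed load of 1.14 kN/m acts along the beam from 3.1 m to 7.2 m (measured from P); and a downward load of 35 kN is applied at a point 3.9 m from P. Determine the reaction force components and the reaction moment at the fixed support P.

P_x = 0, P_y = 49.67 kN, M_P = 184.6 kN·m

Resultant of the distributed load: 1.14 × 4.1 = 4.674 kN at 5.15 m from P.
ΣF_x = 0: P_x = 0.
ΣF_y = 0: P_y − 10 − 1.14·4.1 − 35 = 0 → P_y = 49.67 kN.
ΣM about P: M_P − 10·2.4 − (1.14·4.1)·5.15 − 35·3.9 = 0 → M_P = 184.6 kN·m.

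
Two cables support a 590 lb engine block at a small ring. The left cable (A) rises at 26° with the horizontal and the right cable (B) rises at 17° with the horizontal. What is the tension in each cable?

T_A = 827.3 lb, T_B = 777.6 lb

ΣF_x = 0: −T_A·cos26° + T_B·cos17° = 0 → T_B = 0.939862·T_A.
ΣF_y = 0: T_A·sin26° + T_B·sin17° = 590.
Substitute: T_A·(0.438371 + 0.939862·0.292372) = 590 → T_A = 827.303 ≈ 827.3 lb.
Then T_B = 0.939862 × 827.303 = 777.6 lb.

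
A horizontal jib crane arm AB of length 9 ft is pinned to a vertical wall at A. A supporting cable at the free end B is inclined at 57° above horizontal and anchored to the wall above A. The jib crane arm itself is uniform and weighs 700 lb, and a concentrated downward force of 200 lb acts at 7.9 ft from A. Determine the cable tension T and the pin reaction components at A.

T = 626.7 lb, A_x = 341.3 lb, A_y = 374.4 lb

ΣM about A: T·sin57°·9 − 700·4.5 − 200·7.9 = 0 → T = 4730/(9·0.838671) = 626.653 ≈ 626.7 lb.
ΣF_x = 0: A_x − T·cos57° = 0 → A_x = 626.653 × 0.544639 = 341.3 lb.
ΣF_y = 0: A_y + T·sin57° − 700 − 200 = 0 → A_y = 900 − 626.653 × 0.838671 = 374.4 lb.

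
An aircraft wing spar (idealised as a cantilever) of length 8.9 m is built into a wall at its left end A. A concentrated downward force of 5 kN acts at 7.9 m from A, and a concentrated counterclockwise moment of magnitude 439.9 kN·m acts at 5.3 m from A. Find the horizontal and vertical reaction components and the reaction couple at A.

A_x = 0, A_y = 5.000 kN, M_A = -400.4 kN·m

ΣF_x = 0: A_x = 0.
ΣF_y = 0: A_y − 5 = 0 → A_y = 5.000 kN.
ΣM about A: M_A − 5·7.9 + 439.9 = 0 → M_A = -400.4 kN·m.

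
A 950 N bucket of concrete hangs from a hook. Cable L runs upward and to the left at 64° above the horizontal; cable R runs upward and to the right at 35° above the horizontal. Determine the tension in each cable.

T_L = 787.9 N, T_R = 421.6 N

ΣF_x = 0: −T_L·cos64° + T_R·cos35° = 0 → T_R = 0.535152·T_L.
ΣF_y = 0: T_L·sin64° + T_R·sin35° = 950.
Substitute: T_L·(0.898794 + 0.535152·0.573576) = 950 → T_L = 787.895 ≈ 787.9 N.
Then T_R = 0.535152 × 787.895 = 421.6 N.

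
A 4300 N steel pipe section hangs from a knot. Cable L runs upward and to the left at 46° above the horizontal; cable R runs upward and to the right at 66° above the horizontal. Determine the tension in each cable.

T_L = 1886 N, T_R = 3222 N

ΣF_x = 0: −T_L·cos46° + T_R·cos66° = 0 → T_R = 1.70788·T_L.
ΣF_y = 0: T_L·sin46° + T_R·sin66° = 4300.
Substitute: T_L·(0.71934 + 1.70788·0.913545) = 4300 → T_L = 1886.32 ≈ 1886 N.
Then T_R = 1.70788 × 1886.32 = 3222 N.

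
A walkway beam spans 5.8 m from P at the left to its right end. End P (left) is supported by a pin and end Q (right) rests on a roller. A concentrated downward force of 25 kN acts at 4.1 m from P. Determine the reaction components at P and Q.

P_x = 0, P_y = 7.328 kN, Q_y = 17.67 kN

Taking moments about P: Q_y·5.8 − 25·4.1 = 0 → Q_y = 102.5/5.8 = 17.6724 ≈ 17.67 kN.
ΣF_y = 0: P_y + 17.6724 − 25 = 0 → P_y = 7.328 kN.
ΣF_x = 0: no horizontal applied forces, so P_x = 0.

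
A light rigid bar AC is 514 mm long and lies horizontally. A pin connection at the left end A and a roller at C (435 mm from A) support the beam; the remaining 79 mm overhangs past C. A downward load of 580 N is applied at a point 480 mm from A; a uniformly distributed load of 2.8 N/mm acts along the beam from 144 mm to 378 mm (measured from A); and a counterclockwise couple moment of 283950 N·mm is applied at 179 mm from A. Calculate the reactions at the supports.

A_x = 0, A_y = 854.8 N, C_y = 380.4 N

Resultant of the distributed load: 2.8 × 234 = 655.2 N at 261 mm from A.
ΣM about A: C_y·435 − 580·480 − (2.8·234)·261 + 283950 = 0 → C_y = 165457.2/435 = 380.361 ≈ 380.4 N.
ΣF_y = 0: A_y + 380.361 − 580 − 2.8·234 = 0 → A_y = 854.8 N.
ΣF_x = 0: no horizontal applied forces, so A_x = 0.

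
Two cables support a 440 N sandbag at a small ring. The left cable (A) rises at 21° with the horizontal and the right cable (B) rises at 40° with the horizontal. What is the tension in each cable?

T_A = 385.4 N, T_B = 469.7 N

ΣF_x = 0: −T_A·cos21° + T_B·cos40° = 0 → T_B = 1.2187·T_A.
ΣF_y = 0: T_A·sin21° + T_B·sin40° = 440.
Substitute: T_A·(0.358368 + 1.2187·0.642788) = 440 → T_A = 385.379 ≈ 385.4 N.
Then T_B = 1.2187 × 385.379 = 469.7 N.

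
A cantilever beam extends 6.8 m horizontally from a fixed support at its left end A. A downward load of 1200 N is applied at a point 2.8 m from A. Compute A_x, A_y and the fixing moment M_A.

ΣF_x = 0: A_x = 0.
ΣF_y = 0: A_y − 1200 = 0 → A_y = 1200 N.
ΣM about A: M_A − 1200·2.8 = 0 → M_A = 3360 N·m.

A_x = 0, A_y = 1200 N, M_A = 3360 N·m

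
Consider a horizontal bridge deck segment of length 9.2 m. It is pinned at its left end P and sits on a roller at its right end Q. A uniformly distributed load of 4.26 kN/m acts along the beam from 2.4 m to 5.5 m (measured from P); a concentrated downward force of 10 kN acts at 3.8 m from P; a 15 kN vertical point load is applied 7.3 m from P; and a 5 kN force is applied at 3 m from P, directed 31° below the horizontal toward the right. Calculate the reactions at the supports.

Resultant of the distributed load: 4.26 × 3.1 = 13.206 kN at 3.95 m from P.
Taking moments about P: Q_y·9.2 − (4.26·3.1)·3.95 − 10·3.8 − 15·7.3 − 5·sin31°·3 = 0 → Q_y = 207.389/9.2 = 22.5423 ≈ 22.54 kN.
ΣF_y = 0: P_y + 22.5423 − 4.26·3.1 − 10 − 15 − 5·sin31° = 0 → P_y = 18.24 kN.
ΣF_x = 0: P_x + 5·cos31° = 0 → P_x = -4.286 kN.

P_x = -4.286 kN, P_y = 18.24 kN, Q_y = 22.54 kN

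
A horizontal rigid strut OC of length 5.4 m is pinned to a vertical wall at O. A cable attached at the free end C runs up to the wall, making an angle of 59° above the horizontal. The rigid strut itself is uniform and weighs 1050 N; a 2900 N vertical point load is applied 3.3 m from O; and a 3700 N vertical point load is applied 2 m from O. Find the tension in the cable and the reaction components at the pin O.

ΣM about O: T·sin59°·5.4 − 1050·2.7 − 2900·3.3 − 3700·2 = 0 → T = 19805/(5.4·0.857167) = 4278.74 ≈ 4279 N.
ΣF_x = 0: O_x − T·cos59° = 0 → O_x = 4278.74 × 0.515038 = 2204 N.
ΣF_y = 0: O_y + T·sin59° − 1050 − 2900 − 3700 = 0 → O_y = 7650 − 4278.74 × 0.857167 = 3982 N.

T = 4279 N, O_x = 2204 N, O_y = 3982 N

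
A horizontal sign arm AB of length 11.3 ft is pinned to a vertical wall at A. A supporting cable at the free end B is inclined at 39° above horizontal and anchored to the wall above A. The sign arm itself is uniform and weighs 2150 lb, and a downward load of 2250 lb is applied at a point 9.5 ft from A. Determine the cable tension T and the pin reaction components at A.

T = 4714 lb, A_x = 3663 lb, A_y = 1433 lb

ΣM about A: T·sin39°·11.3 − 2150·5.65 − 2250·9.5 = 0 → T = 33522.5/(11.3·0.62932) = 4713.97 ≈ 4714 lb.
ΣF_x = 0: A_x − T·cos39° = 0 → A_x = 4713.97 × 0.777146 = 3663 lb.
ΣF_y = 0: A_y + T·sin39° − 2150 − 2250 = 0 → A_y = 4400 − 4713.97 × 0.62932 = 1433 lb.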